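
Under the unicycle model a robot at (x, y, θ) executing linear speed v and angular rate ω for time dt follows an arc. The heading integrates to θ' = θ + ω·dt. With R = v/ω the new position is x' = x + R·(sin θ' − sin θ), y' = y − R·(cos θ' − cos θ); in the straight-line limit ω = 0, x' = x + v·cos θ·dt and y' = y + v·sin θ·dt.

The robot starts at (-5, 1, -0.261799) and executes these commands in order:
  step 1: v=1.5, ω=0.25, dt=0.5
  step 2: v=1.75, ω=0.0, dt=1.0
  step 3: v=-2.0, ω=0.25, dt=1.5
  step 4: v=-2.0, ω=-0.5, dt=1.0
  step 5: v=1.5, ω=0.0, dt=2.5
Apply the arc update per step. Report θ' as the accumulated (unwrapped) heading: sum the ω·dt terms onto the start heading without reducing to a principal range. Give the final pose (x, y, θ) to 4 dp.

(-3.8672, -0.4854, -0.2618)

step 1: θ'=-0.1368 (R=6.0000) → pose (-4.2653, 0.8516, -0.1368)
step 2: θ'=-0.1368 (straight) → pose (-2.5317, 0.6130, -0.1368)
step 3: θ'=0.2382 (R=-8.0000) → pose (-5.5103, 0.4618, 0.2382)
step 4: θ'=-0.2618 (R=4.0000) → pose (-7.4894, 0.4852, -0.2618)
step 5: θ'=-0.2618 (straight) → pose (-3.8672, -0.4854, -0.2618)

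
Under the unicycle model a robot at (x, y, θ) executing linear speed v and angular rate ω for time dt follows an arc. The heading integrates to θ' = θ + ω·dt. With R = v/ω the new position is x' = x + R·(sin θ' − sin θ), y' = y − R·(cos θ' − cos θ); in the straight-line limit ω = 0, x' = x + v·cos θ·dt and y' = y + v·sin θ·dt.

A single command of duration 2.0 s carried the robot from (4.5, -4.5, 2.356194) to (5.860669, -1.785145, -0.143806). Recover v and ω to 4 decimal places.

Δθ = -0.143806 − 2.356194 = -2.500000
ω = Δθ/dt = -2.500000/2.0 = -1.2500
R = −Δy/(cos θ' − cos θ) = -1.6000
v = R·ω = -1.6000·-1.2500 = 2.0000

v = 2.0000, ω = -1.2500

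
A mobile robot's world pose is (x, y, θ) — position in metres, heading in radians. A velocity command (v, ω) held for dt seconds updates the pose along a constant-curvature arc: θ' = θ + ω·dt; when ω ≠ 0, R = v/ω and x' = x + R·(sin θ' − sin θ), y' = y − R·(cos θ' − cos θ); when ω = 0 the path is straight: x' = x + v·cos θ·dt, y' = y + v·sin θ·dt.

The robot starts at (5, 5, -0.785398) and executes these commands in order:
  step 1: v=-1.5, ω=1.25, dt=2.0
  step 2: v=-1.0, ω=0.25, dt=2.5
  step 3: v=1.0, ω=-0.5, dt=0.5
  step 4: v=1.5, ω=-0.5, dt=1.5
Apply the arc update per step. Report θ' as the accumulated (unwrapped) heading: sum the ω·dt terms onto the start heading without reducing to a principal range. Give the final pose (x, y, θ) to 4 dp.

(3.4333, 4.3455, 1.3396)

step 1: θ'=1.7146 (R=-1.2000) → pose (2.9639, 3.9795, 1.7146)
step 2: θ'=2.3396 (R=-4.0000) → pose (4.0476, 1.7716, 2.3396)
step 3: θ'=2.0896 (R=-2.0000) → pose (3.7483, 2.1705, 2.0896)
step 4: θ'=1.3396 (R=-3.0000) → pose (3.4333, 4.3455, 1.3396)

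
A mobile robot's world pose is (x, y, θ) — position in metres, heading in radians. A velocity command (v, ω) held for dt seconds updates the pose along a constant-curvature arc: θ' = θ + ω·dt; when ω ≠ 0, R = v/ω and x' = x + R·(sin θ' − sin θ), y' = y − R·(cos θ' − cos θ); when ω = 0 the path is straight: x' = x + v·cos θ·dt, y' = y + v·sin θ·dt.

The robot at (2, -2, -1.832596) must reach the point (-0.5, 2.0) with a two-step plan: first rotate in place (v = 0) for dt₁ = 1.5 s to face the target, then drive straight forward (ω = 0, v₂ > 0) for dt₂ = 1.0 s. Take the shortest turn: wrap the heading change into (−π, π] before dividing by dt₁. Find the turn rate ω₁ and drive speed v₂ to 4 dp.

ω₁ = -1.5475, v₂ = 4.7170

heading to target = atan2(2−-2, -0.5−2) = 2.1294
Δθ = wrap(2.1294 − -1.8326) = -2.3212; ω₁ = Δθ/dt₁ = -1.5475
distance = √((-0.5−2)² + (2−-2)²) = 4.7170; v₂ = distance/dt₂ = 4.7170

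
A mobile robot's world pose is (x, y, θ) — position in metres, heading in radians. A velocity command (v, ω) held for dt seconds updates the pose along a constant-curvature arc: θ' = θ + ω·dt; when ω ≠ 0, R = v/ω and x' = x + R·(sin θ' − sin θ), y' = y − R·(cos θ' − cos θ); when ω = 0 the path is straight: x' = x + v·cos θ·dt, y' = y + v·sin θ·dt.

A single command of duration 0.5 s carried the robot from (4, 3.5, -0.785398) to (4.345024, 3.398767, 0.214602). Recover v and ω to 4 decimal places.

Δθ = 0.214602 − -0.785398 = 1.000000
ω = Δθ/dt = 1.000000/0.5 = 2.0000
R = Δx/(sin θ' − sin θ) = 0.3750
v = R·ω = 0.3750·2.0000 = 0.7500

v = 0.7500, ω = 2.0000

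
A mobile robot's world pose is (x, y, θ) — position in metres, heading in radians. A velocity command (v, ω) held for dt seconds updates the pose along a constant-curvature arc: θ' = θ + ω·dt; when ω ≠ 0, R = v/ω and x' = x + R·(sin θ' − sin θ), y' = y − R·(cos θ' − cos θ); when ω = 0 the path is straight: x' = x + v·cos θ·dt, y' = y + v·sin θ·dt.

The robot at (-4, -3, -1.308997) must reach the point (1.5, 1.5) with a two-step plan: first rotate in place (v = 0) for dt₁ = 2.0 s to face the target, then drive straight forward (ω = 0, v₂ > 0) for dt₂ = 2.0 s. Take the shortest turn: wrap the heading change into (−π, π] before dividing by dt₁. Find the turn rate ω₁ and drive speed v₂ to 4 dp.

ω₁ = 0.9974, v₂ = 3.5532

heading to target = atan2(1.5−-3, 1.5−-4) = 0.6857
Δθ = wrap(0.6857 − -1.3090) = 1.9947; ω₁ = Δθ/dt₁ = 0.9974
distance = √((1.5−-4)² + (1.5−-3)²) = 7.1063; v₂ = distance/dt₂ = 3.5532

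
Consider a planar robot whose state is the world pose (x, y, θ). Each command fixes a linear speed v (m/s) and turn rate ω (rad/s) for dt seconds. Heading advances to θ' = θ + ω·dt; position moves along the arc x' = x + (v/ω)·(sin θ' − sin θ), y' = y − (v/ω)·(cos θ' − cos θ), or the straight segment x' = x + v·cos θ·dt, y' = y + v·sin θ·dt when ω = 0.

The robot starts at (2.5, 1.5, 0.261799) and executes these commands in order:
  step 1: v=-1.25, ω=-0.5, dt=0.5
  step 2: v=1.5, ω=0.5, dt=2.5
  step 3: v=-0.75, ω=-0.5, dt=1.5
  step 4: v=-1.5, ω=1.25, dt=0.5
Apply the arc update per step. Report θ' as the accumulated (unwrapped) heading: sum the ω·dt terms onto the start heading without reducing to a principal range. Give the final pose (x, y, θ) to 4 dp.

(3.5096, 2.1092, 1.1368)

step 1: θ'=0.0118 (R=2.5000) → pose (1.8825, 1.4150, 0.0118)
step 2: θ'=1.2618 (R=3.0000) → pose (4.7050, 3.5025, 1.2618)
step 3: θ'=0.5118 (R=1.5000) → pose (4.0106, 2.6508, 0.5118)
step 4: θ'=1.1368 (R=-1.2000) → pose (3.5096, 2.1092, 1.1368)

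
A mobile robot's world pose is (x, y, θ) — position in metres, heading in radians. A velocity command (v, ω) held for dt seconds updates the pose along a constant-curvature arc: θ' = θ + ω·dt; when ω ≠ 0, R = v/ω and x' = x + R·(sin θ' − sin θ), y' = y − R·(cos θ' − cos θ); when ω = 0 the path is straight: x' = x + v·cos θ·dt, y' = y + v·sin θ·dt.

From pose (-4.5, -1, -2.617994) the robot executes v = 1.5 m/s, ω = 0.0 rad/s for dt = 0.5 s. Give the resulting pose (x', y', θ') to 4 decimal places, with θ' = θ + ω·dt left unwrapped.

θ' = -2.6180 + 0.0·0.5 = -2.6180
ω = 0 → straight: x' = -4.5 + 1.5·cos(-2.6180)·0.5 = -5.1495
y' = -1 + 1.5·sin(-2.6180)·0.5 = -1.3750

(-5.1495, -1.3750, -2.6180)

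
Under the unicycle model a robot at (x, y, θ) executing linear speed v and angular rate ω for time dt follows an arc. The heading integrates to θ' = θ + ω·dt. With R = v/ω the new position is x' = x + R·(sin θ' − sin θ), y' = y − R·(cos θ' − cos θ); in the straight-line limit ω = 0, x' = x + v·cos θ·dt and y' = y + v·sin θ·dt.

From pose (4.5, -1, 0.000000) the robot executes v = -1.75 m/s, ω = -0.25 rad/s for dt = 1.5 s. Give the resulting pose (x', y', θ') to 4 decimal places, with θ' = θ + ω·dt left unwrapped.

(1.9361, -0.5136, -0.3750)

θ' = 0.0000 + -0.25·1.5 = -0.3750
R = v/ω = -1.75/-0.25 = 7.0000
x' = 4.5 + 7.0000·(sin -0.3750 − sin 0.0000) = 1.9361
y' = -1 − 7.0000·(cos -0.3750 − cos 0.0000) = -0.5136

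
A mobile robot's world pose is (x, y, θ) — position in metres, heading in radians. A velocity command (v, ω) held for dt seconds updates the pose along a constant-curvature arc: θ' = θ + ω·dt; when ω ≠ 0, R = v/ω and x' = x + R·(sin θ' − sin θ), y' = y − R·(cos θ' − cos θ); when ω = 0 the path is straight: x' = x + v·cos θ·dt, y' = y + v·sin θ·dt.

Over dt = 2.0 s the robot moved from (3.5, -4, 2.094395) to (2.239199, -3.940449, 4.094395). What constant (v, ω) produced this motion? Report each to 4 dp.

v = 0.7500, ω = 1.0000

Δθ = 4.094395 − 2.094395 = 2.000000
ω = Δθ/dt = 2.000000/2.0 = 1.0000
R = Δx/(sin θ' − sin θ) = 0.7500
v = R·ω = 0.7500·1.0000 = 0.7500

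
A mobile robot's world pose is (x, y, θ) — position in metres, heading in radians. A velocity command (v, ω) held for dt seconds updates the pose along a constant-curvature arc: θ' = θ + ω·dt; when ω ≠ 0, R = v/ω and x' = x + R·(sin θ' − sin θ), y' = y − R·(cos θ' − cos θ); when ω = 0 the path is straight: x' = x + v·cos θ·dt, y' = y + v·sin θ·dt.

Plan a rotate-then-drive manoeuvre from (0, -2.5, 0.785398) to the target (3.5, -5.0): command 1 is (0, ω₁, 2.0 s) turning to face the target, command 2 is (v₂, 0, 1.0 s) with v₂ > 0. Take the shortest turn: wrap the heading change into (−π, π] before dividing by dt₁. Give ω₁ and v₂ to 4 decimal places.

heading to target = atan2(-5−-2.5, 3.5−0) = -0.6202
Δθ = wrap(-0.6202 − 0.7854) = -1.4056; ω₁ = Δθ/dt₁ = -0.7028
distance = √((3.5−0)² + (-5−-2.5)²) = 4.3012; v₂ = distance/dt₂ = 4.3012

ω₁ = -0.7028, v₂ = 4.3012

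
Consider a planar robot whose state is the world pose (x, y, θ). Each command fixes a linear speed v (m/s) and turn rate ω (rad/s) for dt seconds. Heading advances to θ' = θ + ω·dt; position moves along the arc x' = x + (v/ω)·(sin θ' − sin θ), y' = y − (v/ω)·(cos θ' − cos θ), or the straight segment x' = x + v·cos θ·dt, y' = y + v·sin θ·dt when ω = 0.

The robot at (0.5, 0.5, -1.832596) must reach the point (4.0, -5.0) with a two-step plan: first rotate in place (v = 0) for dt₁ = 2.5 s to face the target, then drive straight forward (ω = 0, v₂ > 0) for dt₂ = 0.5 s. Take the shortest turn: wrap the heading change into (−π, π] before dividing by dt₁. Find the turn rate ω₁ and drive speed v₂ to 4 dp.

heading to target = atan2(-5−0.5, 4−0.5) = -1.0041
Δθ = wrap(-1.0041 − -1.8326) = 0.8285; ω₁ = Δθ/dt₁ = 0.3314
distance = √((4−0.5)² + (-5−0.5)²) = 6.5192; v₂ = distance/dt₂ = 13.0384

ω₁ = 0.3314, v₂ = 13.0384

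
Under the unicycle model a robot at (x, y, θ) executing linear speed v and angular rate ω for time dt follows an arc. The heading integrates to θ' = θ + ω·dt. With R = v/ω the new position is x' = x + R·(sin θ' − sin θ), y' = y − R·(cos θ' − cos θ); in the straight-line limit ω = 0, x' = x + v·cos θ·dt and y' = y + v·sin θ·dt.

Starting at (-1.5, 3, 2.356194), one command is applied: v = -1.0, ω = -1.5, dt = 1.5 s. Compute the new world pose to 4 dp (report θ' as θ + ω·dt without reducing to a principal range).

(-1.9007, 1.8657, 0.1062)

θ' = 2.3562 + -1.5·1.5 = 0.1062
R = v/ω = -1.0/-1.5 = 0.6667
x' = -1.5 + 0.6667·(sin 0.1062 − sin 2.3562) = -1.9007
y' = 3 − 0.6667·(cos 0.1062 − cos 2.3562) = 1.8657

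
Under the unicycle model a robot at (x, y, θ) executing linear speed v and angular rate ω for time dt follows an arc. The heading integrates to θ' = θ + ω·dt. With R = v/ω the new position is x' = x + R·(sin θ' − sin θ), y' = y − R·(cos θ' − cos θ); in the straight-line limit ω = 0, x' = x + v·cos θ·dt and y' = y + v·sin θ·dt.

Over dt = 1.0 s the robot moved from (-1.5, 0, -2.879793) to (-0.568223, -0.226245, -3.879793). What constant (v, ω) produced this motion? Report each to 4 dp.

Δθ = -3.879793 − -2.879793 = -1.000000
ω = Δθ/dt = -1.000000/1.0 = -1.0000
R = Δx/(sin θ' − sin θ) = 1.0000
v = R·ω = 1.0000·-1.0000 = -1.0000

v = -1.0000, ω = -1.0000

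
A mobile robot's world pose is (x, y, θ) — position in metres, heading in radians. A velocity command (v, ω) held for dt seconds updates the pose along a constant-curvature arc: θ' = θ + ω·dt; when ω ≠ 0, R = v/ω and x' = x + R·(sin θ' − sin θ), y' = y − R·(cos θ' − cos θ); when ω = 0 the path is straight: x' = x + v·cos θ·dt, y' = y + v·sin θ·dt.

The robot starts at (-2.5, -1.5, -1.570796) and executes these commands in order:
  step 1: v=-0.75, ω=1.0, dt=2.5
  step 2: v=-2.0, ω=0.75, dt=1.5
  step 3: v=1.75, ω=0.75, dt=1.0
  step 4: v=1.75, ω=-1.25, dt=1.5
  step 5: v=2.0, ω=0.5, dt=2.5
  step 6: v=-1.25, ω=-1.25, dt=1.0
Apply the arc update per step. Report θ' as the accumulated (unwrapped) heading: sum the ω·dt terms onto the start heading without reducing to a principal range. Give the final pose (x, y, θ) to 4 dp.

step 1: θ'=0.9292 (R=-0.7500) → pose (-3.8509, -1.0511, 0.9292)
step 2: θ'=2.0542 (R=-2.6667) → pose (-4.0756, -3.8865, 2.0542)
step 3: θ'=2.8042 (R=2.3333) → pose (-5.3692, -2.7693, 2.8042)
step 4: θ'=0.9292 (R=-1.4000) → pose (-6.0273, -0.6103, 0.9292)
step 5: θ'=2.1792 (R=4.0000) → pose (-5.9497, 4.0698, 2.1792)
step 6: θ'=0.9292 (R=1.0000) → pose (-5.9691, 2.8998, 0.9292)

(-5.9691, 2.8998, 0.9292)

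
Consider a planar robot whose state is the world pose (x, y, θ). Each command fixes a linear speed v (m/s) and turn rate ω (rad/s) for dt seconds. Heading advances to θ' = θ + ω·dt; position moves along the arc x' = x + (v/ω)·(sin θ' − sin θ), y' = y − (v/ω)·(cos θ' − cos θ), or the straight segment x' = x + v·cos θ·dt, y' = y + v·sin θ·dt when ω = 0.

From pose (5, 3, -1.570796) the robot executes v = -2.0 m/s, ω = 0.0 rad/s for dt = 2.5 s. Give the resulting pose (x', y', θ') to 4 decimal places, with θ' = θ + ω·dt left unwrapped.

(5.0000, 8.0000, -1.5708)

θ' = -1.5708 + 0.0·2.5 = -1.5708
ω = 0 → straight: x' = 5 + -2.0·cos(-1.5708)·2.5 = 5.0000
y' = 3 + -2.0·sin(-1.5708)·2.5 = 8.0000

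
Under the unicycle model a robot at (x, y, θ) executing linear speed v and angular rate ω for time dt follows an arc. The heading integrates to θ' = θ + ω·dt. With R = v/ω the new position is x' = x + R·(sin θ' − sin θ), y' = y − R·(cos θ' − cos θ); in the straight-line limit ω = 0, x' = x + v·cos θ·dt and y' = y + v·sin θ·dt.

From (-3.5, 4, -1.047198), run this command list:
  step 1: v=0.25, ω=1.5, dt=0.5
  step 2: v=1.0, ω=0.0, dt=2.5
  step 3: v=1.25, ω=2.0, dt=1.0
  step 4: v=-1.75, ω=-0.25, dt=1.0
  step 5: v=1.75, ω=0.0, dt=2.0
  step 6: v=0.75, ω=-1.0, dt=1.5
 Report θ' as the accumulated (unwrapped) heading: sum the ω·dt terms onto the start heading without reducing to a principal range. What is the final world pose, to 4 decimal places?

step 1: θ'=-0.2972 (R=0.1667) → pose (-3.4045, 3.9240, -0.2972)
step 2: θ'=-0.2972 (straight) → pose (-1.0141, 3.1919, -0.2972)
step 3: θ'=1.7028 (R=0.6250) → pose (-0.2115, 3.8717, 1.7028)
step 4: θ'=1.4528 (R=7.0000) → pose (-0.1993, 2.1263, 1.4528)
step 5: θ'=1.4528 (straight) → pose (0.2128, 5.6020, 1.4528)
step 6: θ'=-0.0472 (R=-0.7500) → pose (0.9929, 6.2629, -0.0472)

(0.9929, 6.2629, -0.0472)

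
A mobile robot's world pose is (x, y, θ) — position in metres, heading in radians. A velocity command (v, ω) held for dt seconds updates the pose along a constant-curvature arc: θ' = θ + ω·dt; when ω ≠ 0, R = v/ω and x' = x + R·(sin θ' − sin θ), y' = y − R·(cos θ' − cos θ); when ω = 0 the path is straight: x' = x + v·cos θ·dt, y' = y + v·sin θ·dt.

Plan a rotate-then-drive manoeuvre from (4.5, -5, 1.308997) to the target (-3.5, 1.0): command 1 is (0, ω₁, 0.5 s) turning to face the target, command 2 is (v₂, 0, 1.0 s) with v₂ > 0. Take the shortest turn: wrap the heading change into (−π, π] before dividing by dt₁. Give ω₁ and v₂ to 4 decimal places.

heading to target = atan2(1−-5, -3.5−4.5) = 2.4981
Δθ = wrap(2.4981 − 1.3090) = 1.1891; ω₁ = Δθ/dt₁ = 2.3782
distance = √((-3.5−4.5)² + (1−-5)²) = 10.0000; v₂ = distance/dt₂ = 10.0000

ω₁ = 2.3782, v₂ = 10.0000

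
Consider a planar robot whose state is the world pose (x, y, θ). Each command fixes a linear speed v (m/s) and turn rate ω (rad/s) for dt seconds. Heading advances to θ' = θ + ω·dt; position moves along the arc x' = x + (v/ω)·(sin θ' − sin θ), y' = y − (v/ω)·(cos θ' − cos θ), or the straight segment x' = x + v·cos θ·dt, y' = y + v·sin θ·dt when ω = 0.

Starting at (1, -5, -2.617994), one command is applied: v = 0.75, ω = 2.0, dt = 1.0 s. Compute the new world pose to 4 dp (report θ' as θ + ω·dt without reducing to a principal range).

(0.9702, -5.6304, -0.6180)

θ' = -2.6180 + 2.0·1.0 = -0.6180
R = v/ω = 0.75/2.0 = 0.3750
x' = 1 + 0.3750·(sin -0.6180 − sin -2.6180) = 0.9702
y' = -5 − 0.3750·(cos -0.6180 − cos -2.6180) = -5.6304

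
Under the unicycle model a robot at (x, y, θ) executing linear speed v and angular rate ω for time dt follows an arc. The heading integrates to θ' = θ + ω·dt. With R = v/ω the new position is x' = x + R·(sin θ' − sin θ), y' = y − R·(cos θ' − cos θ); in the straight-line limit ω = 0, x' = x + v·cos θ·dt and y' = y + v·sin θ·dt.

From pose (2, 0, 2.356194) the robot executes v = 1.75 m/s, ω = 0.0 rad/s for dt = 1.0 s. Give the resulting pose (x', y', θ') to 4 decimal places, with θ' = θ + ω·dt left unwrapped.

(0.7626, 1.2374, 2.3562)

θ' = 2.3562 + 0.0·1.0 = 2.3562
ω = 0 → straight: x' = 2 + 1.75·cos(2.3562)·1.0 = 0.7626
y' = 0 + 1.75·sin(2.3562)·1.0 = 1.2374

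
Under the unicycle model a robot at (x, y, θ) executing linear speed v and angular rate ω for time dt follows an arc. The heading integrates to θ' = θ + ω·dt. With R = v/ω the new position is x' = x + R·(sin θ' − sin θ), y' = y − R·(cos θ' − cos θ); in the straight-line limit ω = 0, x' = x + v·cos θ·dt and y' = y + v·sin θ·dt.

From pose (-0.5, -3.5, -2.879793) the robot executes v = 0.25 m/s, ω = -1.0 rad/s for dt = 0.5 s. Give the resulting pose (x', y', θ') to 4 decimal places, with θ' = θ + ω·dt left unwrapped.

(-0.6237, -3.5015, -3.3798)

θ' = -2.8798 + -1.0·0.5 = -3.3798
R = v/ω = 0.25/-1.0 = -0.2500
x' = -0.5 + -0.2500·(sin -3.3798 − sin -2.8798) = -0.6237
y' = -3.5 − -0.2500·(cos -3.3798 − cos -2.8798) = -3.5015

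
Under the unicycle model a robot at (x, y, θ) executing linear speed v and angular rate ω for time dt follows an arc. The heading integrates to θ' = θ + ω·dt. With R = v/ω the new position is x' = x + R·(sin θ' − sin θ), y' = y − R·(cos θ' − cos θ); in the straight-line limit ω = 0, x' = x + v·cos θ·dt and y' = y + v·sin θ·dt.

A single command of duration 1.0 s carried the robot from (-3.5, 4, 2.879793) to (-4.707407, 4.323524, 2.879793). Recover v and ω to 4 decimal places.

Δθ = 2.879793 − 2.879793 = 0.000000
ω = Δθ/dt = 0.000000/1.0 = 0.0000
ω = 0 → v = (Δx·cos θ + Δy·sin θ)/dt = 1.2500

v = 1.2500, ω = 0.0000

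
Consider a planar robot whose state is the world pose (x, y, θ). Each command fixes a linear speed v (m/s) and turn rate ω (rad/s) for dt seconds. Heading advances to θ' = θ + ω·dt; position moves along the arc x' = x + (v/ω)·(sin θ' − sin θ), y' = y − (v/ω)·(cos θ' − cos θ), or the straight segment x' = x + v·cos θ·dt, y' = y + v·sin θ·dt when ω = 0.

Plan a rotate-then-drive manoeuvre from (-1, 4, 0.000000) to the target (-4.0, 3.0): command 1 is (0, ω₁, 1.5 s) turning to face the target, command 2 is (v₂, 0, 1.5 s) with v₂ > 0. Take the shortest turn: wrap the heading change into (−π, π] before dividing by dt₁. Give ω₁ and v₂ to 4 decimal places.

heading to target = atan2(3−4, -4−-1) = -2.8198
Δθ = wrap(-2.8198 − 0.0000) = -2.8198; ω₁ = Δθ/dt₁ = -1.8799
distance = √((-4−-1)² + (3−4)²) = 3.1623; v₂ = distance/dt₂ = 2.1082

ω₁ = -1.8799, v₂ = 2.1082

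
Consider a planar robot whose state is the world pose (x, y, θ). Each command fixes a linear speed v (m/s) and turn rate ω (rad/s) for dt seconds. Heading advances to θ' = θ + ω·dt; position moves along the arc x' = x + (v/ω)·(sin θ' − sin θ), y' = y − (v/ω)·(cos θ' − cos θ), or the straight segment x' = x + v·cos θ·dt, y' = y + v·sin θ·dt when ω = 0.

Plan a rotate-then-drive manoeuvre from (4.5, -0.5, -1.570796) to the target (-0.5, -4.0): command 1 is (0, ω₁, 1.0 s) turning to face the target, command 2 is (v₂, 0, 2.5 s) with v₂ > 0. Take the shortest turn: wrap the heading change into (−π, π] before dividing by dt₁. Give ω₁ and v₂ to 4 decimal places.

ω₁ = -0.9601, v₂ = 2.4413

heading to target = atan2(-4−-0.5, -0.5−4.5) = -2.5309
Δθ = wrap(-2.5309 − -1.5708) = -0.9601; ω₁ = Δθ/dt₁ = -0.9601
distance = √((-0.5−4.5)² + (-4−-0.5)²) = 6.1033; v₂ = distance/dt₂ = 2.4413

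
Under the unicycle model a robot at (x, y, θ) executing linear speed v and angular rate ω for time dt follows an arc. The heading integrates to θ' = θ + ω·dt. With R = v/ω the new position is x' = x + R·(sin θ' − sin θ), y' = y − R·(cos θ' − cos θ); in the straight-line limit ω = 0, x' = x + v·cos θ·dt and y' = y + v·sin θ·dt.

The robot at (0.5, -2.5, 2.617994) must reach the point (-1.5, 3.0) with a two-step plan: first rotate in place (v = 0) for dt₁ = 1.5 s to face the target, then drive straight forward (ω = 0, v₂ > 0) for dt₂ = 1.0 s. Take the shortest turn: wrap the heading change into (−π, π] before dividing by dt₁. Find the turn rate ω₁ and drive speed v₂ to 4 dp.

heading to target = atan2(3−-2.5, -1.5−0.5) = 1.9196
Δθ = wrap(1.9196 − 2.6180) = -0.6984; ω₁ = Δθ/dt₁ = -0.4656
distance = √((-1.5−0.5)² + (3−-2.5)²) = 5.8523; v₂ = distance/dt₂ = 5.8523

ω₁ = -0.4656, v₂ = 5.8523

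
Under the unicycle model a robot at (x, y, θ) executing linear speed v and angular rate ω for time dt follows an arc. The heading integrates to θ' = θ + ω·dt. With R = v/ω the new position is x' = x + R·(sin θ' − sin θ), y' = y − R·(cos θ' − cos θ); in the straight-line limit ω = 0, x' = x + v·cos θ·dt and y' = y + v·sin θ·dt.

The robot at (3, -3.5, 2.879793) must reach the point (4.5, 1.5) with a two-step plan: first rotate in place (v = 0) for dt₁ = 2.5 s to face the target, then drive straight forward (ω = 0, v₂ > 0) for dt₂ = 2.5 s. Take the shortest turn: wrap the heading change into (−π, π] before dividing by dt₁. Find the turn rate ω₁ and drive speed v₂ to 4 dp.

heading to target = atan2(1.5−-3.5, 4.5−3) = 1.2793
Δθ = wrap(1.2793 − 2.8798) = -1.6005; ω₁ = Δθ/dt₁ = -0.6402
distance = √((4.5−3)² + (1.5−-3.5)²) = 5.2202; v₂ = distance/dt₂ = 2.0881

ω₁ = -0.6402, v₂ = 2.0881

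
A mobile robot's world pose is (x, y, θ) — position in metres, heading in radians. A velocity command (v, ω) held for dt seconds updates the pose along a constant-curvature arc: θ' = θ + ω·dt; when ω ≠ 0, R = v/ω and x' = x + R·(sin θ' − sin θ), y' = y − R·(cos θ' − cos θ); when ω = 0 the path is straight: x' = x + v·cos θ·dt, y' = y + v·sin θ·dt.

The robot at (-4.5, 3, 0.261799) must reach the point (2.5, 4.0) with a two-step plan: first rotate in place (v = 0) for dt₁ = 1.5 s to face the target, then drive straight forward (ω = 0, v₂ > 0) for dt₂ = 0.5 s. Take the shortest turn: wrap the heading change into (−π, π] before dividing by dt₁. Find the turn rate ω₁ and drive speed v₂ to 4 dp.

heading to target = atan2(4−3, 2.5−-4.5) = 0.1419
Δθ = wrap(0.1419 − 0.2618) = -0.1199; ω₁ = Δθ/dt₁ = -0.0799
distance = √((2.5−-4.5)² + (4−3)²) = 7.0711; v₂ = distance/dt₂ = 14.1421

ω₁ = -0.0799, v₂ = 14.1421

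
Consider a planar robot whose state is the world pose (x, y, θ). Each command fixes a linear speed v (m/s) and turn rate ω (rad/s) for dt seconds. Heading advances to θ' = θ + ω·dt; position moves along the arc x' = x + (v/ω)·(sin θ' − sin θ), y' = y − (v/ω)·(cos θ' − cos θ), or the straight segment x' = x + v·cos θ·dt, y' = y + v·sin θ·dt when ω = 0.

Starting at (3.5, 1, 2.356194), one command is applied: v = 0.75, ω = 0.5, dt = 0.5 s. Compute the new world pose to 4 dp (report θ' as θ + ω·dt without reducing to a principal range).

θ' = 2.3562 + 0.5·0.5 = 2.6062
R = v/ω = 0.75/0.5 = 1.5000
x' = 3.5 + 1.5000·(sin 2.6062 − sin 2.3562) = 3.2046
y' = 1 − 1.5000·(cos 2.6062 − cos 2.3562) = 1.2294

(3.2046, 1.2294, 2.6062)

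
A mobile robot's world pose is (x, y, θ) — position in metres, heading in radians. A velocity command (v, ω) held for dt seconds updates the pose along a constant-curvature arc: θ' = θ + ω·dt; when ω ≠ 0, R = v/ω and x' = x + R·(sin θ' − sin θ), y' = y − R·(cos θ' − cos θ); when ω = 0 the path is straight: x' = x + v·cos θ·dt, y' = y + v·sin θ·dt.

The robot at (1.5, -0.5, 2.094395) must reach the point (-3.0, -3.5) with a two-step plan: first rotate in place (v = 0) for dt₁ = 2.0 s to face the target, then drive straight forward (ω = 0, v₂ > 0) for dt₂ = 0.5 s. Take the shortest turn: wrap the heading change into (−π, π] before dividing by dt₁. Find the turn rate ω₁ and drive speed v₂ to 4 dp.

ω₁ = 0.8176, v₂ = 10.8167

heading to target = atan2(-3.5−-0.5, -3−1.5) = -2.5536
Δθ = wrap(-2.5536 − 2.0944) = 1.6352; ω₁ = Δθ/dt₁ = 0.8176
distance = √((-3−1.5)² + (-3.5−-0.5)²) = 5.4083; v₂ = distance/dt₂ = 10.8167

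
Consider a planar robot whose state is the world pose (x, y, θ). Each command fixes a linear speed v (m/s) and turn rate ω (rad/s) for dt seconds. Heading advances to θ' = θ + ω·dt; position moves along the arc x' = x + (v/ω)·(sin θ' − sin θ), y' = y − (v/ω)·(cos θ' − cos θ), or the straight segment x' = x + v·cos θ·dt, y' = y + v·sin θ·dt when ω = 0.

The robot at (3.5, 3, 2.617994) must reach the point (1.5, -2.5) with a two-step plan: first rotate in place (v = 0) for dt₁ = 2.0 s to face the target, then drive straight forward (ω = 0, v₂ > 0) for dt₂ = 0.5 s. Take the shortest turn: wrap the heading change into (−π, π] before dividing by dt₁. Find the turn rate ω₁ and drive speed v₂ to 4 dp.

heading to target = atan2(-2.5−3, 1.5−3.5) = -1.9196
Δθ = wrap(-1.9196 − 2.6180) = 1.7456; ω₁ = Δθ/dt₁ = 0.8728
distance = √((1.5−3.5)² + (-2.5−3)²) = 5.8523; v₂ = distance/dt₂ = 11.7047

ω₁ = 0.8728, v₂ = 11.7047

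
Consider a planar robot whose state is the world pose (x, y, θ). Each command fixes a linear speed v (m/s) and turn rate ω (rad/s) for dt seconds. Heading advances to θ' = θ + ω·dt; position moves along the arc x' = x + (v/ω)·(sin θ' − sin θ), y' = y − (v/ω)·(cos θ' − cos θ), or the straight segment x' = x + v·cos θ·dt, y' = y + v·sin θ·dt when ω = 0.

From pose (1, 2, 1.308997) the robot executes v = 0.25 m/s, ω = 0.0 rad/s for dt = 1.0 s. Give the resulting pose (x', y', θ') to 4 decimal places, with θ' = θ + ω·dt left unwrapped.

θ' = 1.3090 + 0.0·1.0 = 1.3090
ω = 0 → straight: x' = 1 + 0.25·cos(1.3090)·1.0 = 1.0647
y' = 2 + 0.25·sin(1.3090)·1.0 = 2.2415

(1.0647, 2.2415, 1.3090)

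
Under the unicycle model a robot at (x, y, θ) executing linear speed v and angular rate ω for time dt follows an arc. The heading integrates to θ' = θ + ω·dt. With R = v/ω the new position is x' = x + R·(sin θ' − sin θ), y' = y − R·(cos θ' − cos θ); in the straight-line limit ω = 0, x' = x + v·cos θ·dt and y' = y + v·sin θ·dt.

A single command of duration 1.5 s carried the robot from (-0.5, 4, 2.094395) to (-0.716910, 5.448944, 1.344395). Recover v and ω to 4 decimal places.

v = 1.0000, ω = -0.5000

Δθ = 1.344395 − 2.094395 = -0.750000
ω = Δθ/dt = -0.750000/1.5 = -0.5000
R = −Δy/(cos θ' − cos θ) = -2.0000
v = R·ω = -2.0000·-0.5000 = 1.0000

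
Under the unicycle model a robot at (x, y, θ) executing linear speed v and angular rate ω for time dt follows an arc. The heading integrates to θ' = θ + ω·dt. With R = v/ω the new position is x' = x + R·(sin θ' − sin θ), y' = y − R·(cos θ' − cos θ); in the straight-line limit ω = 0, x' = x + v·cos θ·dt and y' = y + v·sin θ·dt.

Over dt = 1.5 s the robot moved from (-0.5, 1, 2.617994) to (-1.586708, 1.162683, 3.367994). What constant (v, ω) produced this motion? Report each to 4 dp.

v = 0.7500, ω = 0.5000

Δθ = 3.367994 − 2.617994 = 0.750000
ω = Δθ/dt = 0.750000/1.5 = 0.5000
R = Δx/(sin θ' − sin θ) = 1.5000
v = R·ω = 1.5000·0.5000 = 0.7500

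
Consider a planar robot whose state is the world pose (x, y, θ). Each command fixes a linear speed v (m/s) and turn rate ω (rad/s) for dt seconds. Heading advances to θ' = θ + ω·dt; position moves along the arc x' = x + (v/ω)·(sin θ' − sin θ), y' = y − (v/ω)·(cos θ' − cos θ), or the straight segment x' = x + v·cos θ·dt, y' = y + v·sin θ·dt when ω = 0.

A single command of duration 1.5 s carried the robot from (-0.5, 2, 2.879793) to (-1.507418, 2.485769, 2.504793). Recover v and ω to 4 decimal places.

Δθ = 2.504793 − 2.879793 = -0.375000
ω = Δθ/dt = -0.375000/1.5 = -0.2500
R = Δx/(sin θ' − sin θ) = -3.0000
v = R·ω = -3.0000·-0.2500 = 0.7500

v = 0.7500, ω = -0.2500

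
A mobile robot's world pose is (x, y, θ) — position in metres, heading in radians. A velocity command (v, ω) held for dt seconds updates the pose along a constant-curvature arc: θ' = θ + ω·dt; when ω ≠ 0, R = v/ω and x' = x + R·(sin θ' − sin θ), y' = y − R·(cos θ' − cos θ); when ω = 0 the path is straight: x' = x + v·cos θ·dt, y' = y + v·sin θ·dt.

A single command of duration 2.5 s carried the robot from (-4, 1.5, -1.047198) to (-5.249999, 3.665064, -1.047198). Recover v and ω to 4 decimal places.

v = -1.0000, ω = 0.0000

Δθ = -1.047198 − -1.047198 = 0.000000
ω = Δθ/dt = 0.000000/2.5 = 0.0000
ω = 0 → v = (Δx·cos θ + Δy·sin θ)/dt = -1.0000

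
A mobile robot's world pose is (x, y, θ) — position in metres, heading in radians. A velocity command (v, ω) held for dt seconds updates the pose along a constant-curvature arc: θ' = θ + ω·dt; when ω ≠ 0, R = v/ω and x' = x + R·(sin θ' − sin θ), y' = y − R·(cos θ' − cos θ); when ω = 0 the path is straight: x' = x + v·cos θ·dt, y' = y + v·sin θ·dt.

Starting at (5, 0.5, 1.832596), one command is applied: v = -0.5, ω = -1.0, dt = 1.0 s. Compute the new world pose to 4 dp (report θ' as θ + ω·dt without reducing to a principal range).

(4.8869, 0.0341, 0.8326)

θ' = 1.8326 + -1.0·1.0 = 0.8326
R = v/ω = -0.5/-1.0 = 0.5000
x' = 5 + 0.5000·(sin 0.8326 − sin 1.8326) = 4.8869
y' = 0.5 − 0.5000·(cos 0.8326 − cos 1.8326) = 0.0341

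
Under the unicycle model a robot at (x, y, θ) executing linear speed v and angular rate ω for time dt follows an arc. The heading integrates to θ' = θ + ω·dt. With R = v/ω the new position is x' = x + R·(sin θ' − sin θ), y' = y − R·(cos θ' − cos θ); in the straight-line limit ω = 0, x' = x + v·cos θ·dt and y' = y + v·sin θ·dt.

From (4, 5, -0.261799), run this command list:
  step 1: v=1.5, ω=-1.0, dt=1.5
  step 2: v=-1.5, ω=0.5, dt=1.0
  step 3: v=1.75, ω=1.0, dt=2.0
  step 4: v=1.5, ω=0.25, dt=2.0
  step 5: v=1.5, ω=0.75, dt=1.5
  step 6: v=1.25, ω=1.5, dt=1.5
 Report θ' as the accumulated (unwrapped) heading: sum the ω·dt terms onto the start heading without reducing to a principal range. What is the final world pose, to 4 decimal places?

(7.5747, 8.0313, 4.6132)

step 1: θ'=-1.7618 (R=-1.5000) → pose (5.0845, 3.2663, -1.7618)
step 2: θ'=-1.2618 (R=-3.0000) → pose (4.9970, 4.7482, -1.2618)
step 3: θ'=0.7382 (R=1.7500) → pose (7.8418, 3.9859, 0.7382)
step 4: θ'=1.2382 (R=6.0000) → pose (9.4752, 6.4650, 1.2382)
step 5: θ'=2.3632 (R=2.0000) → pose (8.9891, 8.5421, 2.3632)
step 6: θ'=4.6132 (R=0.8333) → pose (7.5747, 8.0313, 4.6132)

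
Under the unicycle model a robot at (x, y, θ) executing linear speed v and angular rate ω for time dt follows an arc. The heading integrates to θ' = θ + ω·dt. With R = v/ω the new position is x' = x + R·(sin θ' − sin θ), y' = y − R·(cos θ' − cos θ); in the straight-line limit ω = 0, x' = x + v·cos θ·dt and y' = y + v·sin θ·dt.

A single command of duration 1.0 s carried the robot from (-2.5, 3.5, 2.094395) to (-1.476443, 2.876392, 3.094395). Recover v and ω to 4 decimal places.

Δθ = 3.094395 − 2.094395 = 1.000000
ω = Δθ/dt = 1.000000/1.0 = 1.0000
R = Δx/(sin θ' − sin θ) = -1.2500
v = R·ω = -1.2500·1.0000 = -1.2500

v = -1.2500, ω = 1.0000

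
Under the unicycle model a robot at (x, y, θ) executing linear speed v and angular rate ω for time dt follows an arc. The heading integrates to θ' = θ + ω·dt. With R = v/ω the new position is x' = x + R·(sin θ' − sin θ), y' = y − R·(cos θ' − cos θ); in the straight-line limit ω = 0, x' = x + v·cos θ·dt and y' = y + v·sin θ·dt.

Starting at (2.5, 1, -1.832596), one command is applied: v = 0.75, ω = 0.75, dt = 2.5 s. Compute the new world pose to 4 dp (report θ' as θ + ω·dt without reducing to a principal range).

θ' = -1.8326 + 0.75·2.5 = 0.0424
R = v/ω = 0.75/0.75 = 1.0000
x' = 2.5 + 1.0000·(sin 0.0424 − sin -1.8326) = 3.5083
y' = 1 − 1.0000·(cos 0.0424 − cos -1.8326) = -0.2579

(3.5083, -0.2579, 0.0424)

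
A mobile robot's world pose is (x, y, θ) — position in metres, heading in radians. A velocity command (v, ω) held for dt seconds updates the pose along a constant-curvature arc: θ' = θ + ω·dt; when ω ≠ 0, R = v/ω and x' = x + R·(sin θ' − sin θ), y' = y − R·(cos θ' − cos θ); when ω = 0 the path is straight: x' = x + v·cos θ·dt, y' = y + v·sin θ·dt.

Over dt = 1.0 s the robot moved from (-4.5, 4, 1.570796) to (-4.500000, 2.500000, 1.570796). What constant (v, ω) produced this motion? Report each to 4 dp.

Δθ = 1.570796 − 1.570796 = 0.000000
ω = Δθ/dt = 0.000000/1.0 = 0.0000
ω = 0 → v = (Δx·cos θ + Δy·sin θ)/dt = -1.5000

v = -1.5000, ω = 0.0000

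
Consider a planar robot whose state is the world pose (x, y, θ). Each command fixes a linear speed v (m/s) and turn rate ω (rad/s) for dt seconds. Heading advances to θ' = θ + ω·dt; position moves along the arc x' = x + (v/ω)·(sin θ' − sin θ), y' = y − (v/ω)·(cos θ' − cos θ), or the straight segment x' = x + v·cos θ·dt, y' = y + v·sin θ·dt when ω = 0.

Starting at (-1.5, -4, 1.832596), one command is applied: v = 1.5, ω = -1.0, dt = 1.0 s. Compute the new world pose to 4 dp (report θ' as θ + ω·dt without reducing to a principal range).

θ' = 1.8326 + -1.0·1.0 = 0.8326
R = v/ω = 1.5/-1.0 = -1.5000
x' = -1.5 + -1.5000·(sin 0.8326 − sin 1.8326) = -1.1606
y' = -4 − -1.5000·(cos 0.8326 − cos 1.8326) = -2.6023

(-1.1606, -2.6023, 0.8326)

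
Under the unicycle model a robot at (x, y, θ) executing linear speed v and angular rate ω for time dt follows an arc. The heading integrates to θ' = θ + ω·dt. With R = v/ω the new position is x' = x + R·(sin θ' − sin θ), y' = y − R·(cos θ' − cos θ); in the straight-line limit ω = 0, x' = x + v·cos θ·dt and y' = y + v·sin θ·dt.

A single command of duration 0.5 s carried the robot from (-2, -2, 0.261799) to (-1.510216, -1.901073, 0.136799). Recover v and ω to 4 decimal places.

v = 1.0000, ω = -0.2500

Δθ = 0.136799 − 0.261799 = -0.125000
ω = Δθ/dt = -0.125000/0.5 = -0.2500
R = Δx/(sin θ' − sin θ) = -4.0000
v = R·ω = -4.0000·-0.2500 = 1.0000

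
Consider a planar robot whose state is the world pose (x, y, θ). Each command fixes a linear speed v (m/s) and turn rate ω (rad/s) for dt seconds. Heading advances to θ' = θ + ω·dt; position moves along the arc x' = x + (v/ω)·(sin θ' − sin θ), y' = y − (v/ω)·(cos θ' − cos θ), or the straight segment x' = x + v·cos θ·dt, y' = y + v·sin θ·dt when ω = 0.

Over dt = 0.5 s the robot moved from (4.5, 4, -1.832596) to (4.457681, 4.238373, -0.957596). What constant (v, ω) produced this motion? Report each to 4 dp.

Δθ = -0.957596 − -1.832596 = 0.875000
ω = Δθ/dt = 0.875000/0.5 = 1.7500
R = −Δy/(cos θ' − cos θ) = -0.2857
v = R·ω = -0.2857·1.7500 = -0.5000

v = -0.5000, ω = 1.7500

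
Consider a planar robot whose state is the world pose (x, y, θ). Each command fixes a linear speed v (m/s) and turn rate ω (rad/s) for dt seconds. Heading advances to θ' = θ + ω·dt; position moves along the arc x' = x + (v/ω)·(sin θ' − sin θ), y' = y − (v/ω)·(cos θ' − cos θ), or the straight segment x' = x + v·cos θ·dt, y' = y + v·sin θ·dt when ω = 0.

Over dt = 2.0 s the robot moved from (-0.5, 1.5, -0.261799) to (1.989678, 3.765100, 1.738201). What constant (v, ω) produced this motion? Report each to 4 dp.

Δθ = 1.738201 − -0.261799 = 2.000000
ω = Δθ/dt = 2.000000/2.0 = 1.0000
R = Δx/(sin θ' − sin θ) = 2.0000
v = R·ω = 2.0000·1.0000 = 2.0000

v = 2.0000, ω = 1.0000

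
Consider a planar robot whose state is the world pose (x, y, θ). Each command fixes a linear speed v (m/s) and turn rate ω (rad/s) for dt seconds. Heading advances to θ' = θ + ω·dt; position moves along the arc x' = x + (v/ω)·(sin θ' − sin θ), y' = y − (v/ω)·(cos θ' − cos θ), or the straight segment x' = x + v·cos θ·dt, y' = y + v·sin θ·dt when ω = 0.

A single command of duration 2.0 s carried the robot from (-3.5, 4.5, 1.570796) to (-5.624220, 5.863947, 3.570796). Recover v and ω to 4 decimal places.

v = 1.5000, ω = 1.0000

Δθ = 3.570796 − 1.570796 = 2.000000
ω = Δθ/dt = 2.000000/2.0 = 1.0000
R = Δx/(sin θ' − sin θ) = 1.5000
v = R·ω = 1.5000·1.0000 = 1.5000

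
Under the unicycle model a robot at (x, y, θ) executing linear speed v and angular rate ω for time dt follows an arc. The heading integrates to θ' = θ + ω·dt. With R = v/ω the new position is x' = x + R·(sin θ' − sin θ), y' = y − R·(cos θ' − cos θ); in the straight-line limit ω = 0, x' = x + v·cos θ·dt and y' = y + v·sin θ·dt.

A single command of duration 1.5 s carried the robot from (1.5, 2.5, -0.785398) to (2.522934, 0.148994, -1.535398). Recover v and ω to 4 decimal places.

v = 1.7500, ω = -0.5000

Δθ = -1.535398 − -0.785398 = -0.750000
ω = Δθ/dt = -0.750000/1.5 = -0.5000
R = −Δy/(cos θ' − cos θ) = -3.5000
v = R·ω = -3.5000·-0.5000 = 1.7500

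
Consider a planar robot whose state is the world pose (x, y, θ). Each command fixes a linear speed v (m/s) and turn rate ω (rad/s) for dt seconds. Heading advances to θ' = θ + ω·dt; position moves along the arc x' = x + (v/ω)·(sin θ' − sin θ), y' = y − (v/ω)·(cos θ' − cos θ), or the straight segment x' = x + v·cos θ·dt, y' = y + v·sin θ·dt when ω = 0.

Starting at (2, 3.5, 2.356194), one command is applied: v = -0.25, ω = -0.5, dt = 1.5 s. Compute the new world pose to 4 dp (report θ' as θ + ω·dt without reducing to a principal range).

θ' = 2.3562 + -0.5·1.5 = 1.6062
R = v/ω = -0.25/-0.5 = 0.5000
x' = 2 + 0.5000·(sin 1.6062 − sin 2.3562) = 2.1461
y' = 3.5 − 0.5000·(cos 1.6062 − cos 2.3562) = 3.1641

(2.1461, 3.1641, 1.6062)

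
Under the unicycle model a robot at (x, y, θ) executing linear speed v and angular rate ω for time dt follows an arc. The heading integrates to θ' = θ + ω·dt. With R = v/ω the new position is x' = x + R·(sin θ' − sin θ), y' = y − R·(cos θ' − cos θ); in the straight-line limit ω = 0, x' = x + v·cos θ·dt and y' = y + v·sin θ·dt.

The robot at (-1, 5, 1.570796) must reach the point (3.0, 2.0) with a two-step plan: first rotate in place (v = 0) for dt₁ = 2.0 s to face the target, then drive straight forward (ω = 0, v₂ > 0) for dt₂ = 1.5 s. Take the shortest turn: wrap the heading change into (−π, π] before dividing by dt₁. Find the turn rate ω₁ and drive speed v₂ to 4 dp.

heading to target = atan2(2−5, 3−-1) = -0.6435
Δθ = wrap(-0.6435 − 1.5708) = -2.2143; ω₁ = Δθ/dt₁ = -1.1071
distance = √((3−-1)² + (2−5)²) = 5.0000; v₂ = distance/dt₂ = 3.3333

ω₁ = -1.1071, v₂ = 3.3333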